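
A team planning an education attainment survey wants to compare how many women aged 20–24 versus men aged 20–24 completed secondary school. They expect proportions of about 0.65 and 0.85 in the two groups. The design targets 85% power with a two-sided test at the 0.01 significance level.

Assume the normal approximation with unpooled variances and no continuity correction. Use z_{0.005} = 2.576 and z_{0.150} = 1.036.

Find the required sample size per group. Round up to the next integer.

n = 116 per group

n = (z_{α/2} + z_β)² · [p₁(1−p₁) + p₂(1−p₂)] / (p₁ − p₂)²
  = (2.576 + 1.036)² · (0.65·0.35 + 0.85·0.15) / (-0.20)²
  = (3.612)² · (0.2275 + 0.1275) / 0.0400
  = 13.0465 · 0.3550 / 0.0400
  = 115.79
Round up → n = 116 per group.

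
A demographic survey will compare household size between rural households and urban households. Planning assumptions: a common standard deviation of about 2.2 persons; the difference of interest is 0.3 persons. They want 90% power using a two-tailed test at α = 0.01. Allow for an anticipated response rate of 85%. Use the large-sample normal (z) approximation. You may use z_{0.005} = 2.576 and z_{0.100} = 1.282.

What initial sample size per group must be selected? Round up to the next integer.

n = (z_{α/2} + z_β)² · (σ₁² + σ₂²) / δ²
  = (2.576 + 1.282)² · (2·2.2² = 9.68) / 0.3²
  = 14.8842 · 9.68 / 0.09
  = 1600.87
Adjust for 85% response: 1600.87 / 0.85 = 1883.38.
Round up → n = 1884 per group.

n = 1884 per group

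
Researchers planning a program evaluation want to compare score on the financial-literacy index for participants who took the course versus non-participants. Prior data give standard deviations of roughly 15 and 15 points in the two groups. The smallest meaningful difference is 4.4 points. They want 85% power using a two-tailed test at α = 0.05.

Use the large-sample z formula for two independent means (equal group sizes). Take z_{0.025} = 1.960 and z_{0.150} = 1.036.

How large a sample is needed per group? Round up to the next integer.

n = (z_{α/2} + z_β)² · (σ₁² + σ₂²) / δ²
  = (1.960 + 1.036)² · (15² + 15² = 450) / 4.4²
  = 8.9760 · 450 / 19.36
  = 208.64
Round up → n = 209 per group.

n = 209 per group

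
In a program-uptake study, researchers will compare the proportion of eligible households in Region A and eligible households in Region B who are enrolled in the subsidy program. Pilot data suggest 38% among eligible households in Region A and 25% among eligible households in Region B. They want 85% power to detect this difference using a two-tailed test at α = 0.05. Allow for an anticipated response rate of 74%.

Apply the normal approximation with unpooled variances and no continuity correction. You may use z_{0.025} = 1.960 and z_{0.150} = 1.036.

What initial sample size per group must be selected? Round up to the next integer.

n = 304 per group

n = (z_{α/2} + z_β)² · [p₁(1−p₁) + p₂(1−p₂)] / (p₁ − p₂)²
  = (1.960 + 1.036)² · (0.38·0.62 + 0.25·0.75) / (0.13)²
  = (2.996)² · (0.2356 + 0.1875) / 0.0169
  = 8.9760 · 0.4231 / 0.0169
  = 224.72
Adjust for 74% response: 224.72 / 0.74 = 303.67.
Round up → n = 304 per group.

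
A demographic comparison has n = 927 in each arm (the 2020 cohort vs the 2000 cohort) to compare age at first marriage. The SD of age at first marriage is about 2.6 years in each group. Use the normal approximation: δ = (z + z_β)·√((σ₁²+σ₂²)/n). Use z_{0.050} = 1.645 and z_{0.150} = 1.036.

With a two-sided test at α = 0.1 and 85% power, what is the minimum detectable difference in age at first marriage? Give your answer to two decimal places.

Minimum detectable difference ≈ 0.32 years

δ = (z_{α/2} + z_β) · √((σ₁²+σ₂²)/n)
  = (1.645 + 1.036) · √(13.52/927)
  = 2.681 · √0.01458
  = 2.681 · 0.1208
  = 0.3238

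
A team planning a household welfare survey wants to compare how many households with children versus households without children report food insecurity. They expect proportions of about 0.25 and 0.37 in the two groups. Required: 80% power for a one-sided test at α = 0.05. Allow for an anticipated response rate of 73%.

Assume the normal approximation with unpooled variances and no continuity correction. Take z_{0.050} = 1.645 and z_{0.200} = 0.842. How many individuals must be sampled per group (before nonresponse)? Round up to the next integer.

n = 248 per group

n = (z_α + z_β)² · [p₁(1−p₁) + p₂(1−p₂)] / (p₁ − p₂)²
  = (1.645 + 0.842)² · (0.25·0.75 + 0.37·0.63) / (-0.12)²
  = (2.487)² · (0.1875 + 0.2331) / 0.0144
  = 6.1852 · 0.4206 / 0.0144
  = 180.66
Adjust for 73% response: 180.66 / 0.73 = 247.48.
Round up → n = 248 per group.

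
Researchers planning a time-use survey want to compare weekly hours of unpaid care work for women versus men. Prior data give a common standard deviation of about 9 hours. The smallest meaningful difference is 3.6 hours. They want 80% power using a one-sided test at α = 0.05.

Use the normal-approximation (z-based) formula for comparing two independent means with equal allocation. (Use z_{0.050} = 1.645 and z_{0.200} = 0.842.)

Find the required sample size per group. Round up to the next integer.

n = 78 per group

n = (z_α + z_β)² · (σ₁² + σ₂²) / δ²
  = (1.645 + 0.842)² · (2·9² = 162) / 3.6²
  = 6.1852 · 162 / 12.96
  = 77.31
Round up → n = 78 per group.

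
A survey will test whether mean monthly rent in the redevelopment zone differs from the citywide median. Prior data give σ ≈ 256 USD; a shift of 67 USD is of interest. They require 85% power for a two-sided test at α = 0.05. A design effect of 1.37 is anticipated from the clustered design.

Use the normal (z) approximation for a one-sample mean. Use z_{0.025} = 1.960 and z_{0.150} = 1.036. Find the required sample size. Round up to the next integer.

n = (z_{α/2} + z_β)² · σ² / δ²
  = (1.960 + 1.036)² · 256² / 67²
  = 8.9760 · 65536 / 4489
  = 131.04
Design effect: 1.37 × 131.04 = 179.53.
Round up → n = 180.

n = 180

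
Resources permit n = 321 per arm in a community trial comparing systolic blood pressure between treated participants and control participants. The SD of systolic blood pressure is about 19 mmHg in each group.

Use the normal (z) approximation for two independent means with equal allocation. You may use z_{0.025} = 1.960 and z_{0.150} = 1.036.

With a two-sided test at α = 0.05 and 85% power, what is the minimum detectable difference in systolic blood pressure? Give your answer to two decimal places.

Minimum detectable difference ≈ 4.49 mmHg

δ = (z_{α/2} + z_β) · √((σ₁²+σ₂²)/n)
  = (1.960 + 1.036) · √(722/321)
  = 2.996 · √2.2492
  = 2.996 · 1.4997
  = 4.4932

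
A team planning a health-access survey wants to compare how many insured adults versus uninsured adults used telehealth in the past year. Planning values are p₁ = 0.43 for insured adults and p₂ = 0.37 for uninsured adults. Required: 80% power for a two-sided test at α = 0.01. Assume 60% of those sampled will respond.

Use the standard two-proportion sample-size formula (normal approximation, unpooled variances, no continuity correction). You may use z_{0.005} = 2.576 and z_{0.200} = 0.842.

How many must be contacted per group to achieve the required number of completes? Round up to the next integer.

n = (z_{α/2} + z_β)² · [p₁(1−p₁) + p₂(1−p₂)] / (p₁ − p₂)²
  = (2.576 + 0.842)² · (0.43·0.57 + 0.37·0.63) / (0.06)²
  = (3.418)² · (0.2451 + 0.2331) / 0.0036
  = 11.6827 · 0.4782 / 0.0036
  = 1551.86
Adjust for 60% response: 1551.86 / 0.60 = 2586.43.
Round up → n = 2587 per group.

n = 2587 per group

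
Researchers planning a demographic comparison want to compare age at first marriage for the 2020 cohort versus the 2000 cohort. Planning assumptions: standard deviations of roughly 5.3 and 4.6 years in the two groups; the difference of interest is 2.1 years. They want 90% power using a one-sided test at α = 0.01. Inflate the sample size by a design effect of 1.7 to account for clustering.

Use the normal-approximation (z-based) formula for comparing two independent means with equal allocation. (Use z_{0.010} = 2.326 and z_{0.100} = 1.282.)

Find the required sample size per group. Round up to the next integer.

n = 248 per group

n = (z_α + z_β)² · (σ₁² + σ₂²) / δ²
  = (2.326 + 1.282)² · (5.3² + 4.6² = 49.25) / 2.1²
  = 13.0177 · 49.25 / 4.41
  = 145.38
Design effect: 1.7 × 145.38 = 247.14.
Round up → n = 248 per group.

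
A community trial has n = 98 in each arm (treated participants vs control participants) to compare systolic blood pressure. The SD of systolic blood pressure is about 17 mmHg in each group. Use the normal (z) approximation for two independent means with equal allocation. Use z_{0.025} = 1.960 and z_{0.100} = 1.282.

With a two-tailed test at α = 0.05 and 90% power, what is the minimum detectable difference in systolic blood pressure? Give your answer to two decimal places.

Minimum detectable difference ≈ 7.87 mmHg

δ = (z_{α/2} + z_β) · √((σ₁²+σ₂²)/n)
  = (1.960 + 1.282) · √(578/98)
  = 3.242 · √5.898
  = 3.242 · 2.4286
  = 7.8734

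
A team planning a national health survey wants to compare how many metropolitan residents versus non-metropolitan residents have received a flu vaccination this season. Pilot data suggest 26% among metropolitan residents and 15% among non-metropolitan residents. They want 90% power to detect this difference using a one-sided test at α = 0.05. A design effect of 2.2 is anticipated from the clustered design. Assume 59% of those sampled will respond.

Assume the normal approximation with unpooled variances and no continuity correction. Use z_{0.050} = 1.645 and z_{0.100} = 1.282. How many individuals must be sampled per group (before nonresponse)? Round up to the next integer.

n = 845 per group

n = (z_α + z_β)² · [p₁(1−p₁) + p₂(1−p₂)] / (p₁ − p₂)²
  = (1.645 + 1.282)² · (0.26·0.74 + 0.15·0.85) / (0.11)²
  = (2.927)² · (0.1924 + 0.1275) / 0.0121
  = 8.5673 · 0.3199 / 0.0121
  = 226.50
Design effect: 2.2 × 226.50 = 498.31.
Adjust for 59% response: 498.31 / 0.59 = 844.59.
Round up → n = 845 per group.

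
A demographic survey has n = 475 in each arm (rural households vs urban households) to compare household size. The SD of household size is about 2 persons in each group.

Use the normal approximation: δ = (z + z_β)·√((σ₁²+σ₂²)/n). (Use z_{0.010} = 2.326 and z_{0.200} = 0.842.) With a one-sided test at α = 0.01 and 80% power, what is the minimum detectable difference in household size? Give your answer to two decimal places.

Minimum detectable difference ≈ 0.41 persons

δ = (z_α + z_β) · √((σ₁²+σ₂²)/n)
  = (2.326 + 0.842) · √(8/475)
  = 3.168 · √0.01684
  = 3.168 · 0.1298
  = 0.4111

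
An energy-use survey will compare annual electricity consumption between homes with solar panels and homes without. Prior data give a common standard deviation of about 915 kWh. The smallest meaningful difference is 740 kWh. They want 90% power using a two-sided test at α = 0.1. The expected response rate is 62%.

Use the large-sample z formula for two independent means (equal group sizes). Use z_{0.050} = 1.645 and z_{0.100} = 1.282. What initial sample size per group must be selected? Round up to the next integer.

n = (z_{α/2} + z_β)² · (σ₁² + σ₂²) / δ²
  = (1.645 + 1.282)² · (2·915² = 1674450) / 740²
  = 8.5673 · 1674450 / 547600
  = 26.20
Adjust for 62% response: 26.20 / 0.62 = 42.25.
Round up → n = 43 per group.

n = 43 per group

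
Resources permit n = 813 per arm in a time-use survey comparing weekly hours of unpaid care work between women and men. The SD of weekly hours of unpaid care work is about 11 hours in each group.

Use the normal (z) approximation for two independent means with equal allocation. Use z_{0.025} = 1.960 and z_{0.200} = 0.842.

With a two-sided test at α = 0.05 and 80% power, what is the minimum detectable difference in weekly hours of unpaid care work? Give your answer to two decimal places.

Minimum detectable difference ≈ 1.53 hours

δ = (z_{α/2} + z_β) · √((σ₁²+σ₂²)/n)
  = (1.960 + 0.842) · √(242/813)
  = 2.802 · √0.29766
  = 2.802 · 0.5456
  = 1.5287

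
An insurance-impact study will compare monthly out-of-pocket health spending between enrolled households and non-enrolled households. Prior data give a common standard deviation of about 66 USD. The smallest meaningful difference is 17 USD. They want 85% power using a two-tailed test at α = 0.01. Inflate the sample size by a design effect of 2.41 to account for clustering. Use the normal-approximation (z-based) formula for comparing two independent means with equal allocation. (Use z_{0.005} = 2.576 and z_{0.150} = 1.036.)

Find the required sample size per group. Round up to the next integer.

n = (z_{α/2} + z_β)² · (σ₁² + σ₂²) / δ²
  = (2.576 + 1.036)² · (2·66² = 8712) / 17²
  = 13.0465 · 8712 / 289
  = 393.29
Design effect: 2.41 × 393.29 = 947.83.
Round up → n = 948 per group.

n = 948 per group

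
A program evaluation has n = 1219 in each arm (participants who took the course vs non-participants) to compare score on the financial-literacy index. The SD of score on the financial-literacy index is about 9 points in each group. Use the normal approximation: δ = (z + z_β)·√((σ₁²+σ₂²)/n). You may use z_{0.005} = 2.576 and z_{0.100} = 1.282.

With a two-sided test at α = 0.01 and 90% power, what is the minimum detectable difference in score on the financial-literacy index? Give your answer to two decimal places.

δ = (z_{α/2} + z_β) · √((σ₁²+σ₂²)/n)
  = (2.576 + 1.282) · √(162/1219)
  = 3.858 · √0.1329
  = 3.858 · 0.3645
  = 1.4064

Minimum detectable difference ≈ 1.41 points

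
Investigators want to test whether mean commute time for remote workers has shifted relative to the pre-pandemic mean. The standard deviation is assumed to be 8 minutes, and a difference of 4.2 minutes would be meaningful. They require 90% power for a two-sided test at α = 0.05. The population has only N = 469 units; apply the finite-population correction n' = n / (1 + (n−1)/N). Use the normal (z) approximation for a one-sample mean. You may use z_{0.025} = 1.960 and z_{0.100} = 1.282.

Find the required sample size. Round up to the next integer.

n = (z_{α/2} + z_β)² · σ² / δ²
  = (1.960 + 1.282)² · 8² / 4.2²
  = 10.5106 · 64 / 17.64
  = 38.13
Finite-population correction (N = 469): 38.13 / (1 + (38.13 − 1)/469) = 35.34.
Round up → n = 36.

n = 36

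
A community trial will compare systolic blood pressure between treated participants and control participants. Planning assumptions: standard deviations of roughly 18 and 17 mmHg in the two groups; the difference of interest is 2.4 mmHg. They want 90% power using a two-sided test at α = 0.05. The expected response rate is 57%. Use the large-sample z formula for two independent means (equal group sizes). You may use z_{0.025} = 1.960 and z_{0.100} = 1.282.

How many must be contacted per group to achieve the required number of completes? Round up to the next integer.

n = 1963 per group

n = (z_{α/2} + z_β)² · (σ₁² + σ₂²) / δ²
  = (1.960 + 1.282)² · (18² + 17² = 613) / 2.4²
  = 10.5106 · 613 / 5.76
  = 1118.57
Adjust for 57% response: 1118.57 / 0.57 = 1962.41.
Round up → n = 1963 per group.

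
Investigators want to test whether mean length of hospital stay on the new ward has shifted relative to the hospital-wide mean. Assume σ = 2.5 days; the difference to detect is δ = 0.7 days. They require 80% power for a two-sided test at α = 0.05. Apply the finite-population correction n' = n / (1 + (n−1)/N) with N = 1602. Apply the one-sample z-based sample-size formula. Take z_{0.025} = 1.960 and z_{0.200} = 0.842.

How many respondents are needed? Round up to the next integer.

n = (z_{α/2} + z_β)² · σ² / δ²
  = (1.960 + 0.842)² · 2.5² / 0.7²
  = 7.8512 · 6.25 / 0.49
  = 100.14
Finite-population correction (N = 1602): 100.14 / (1 + (100.14 − 1)/1602) = 94.31.
Round up → n = 95.

n = 95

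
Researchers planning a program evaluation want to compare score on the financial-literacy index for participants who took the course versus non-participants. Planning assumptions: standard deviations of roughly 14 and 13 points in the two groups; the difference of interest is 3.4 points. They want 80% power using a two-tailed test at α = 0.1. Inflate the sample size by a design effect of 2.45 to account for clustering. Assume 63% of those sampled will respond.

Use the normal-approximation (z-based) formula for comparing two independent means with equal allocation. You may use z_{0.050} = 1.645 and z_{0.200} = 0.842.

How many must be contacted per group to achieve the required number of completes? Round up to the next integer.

n = 760 per group

n = (z_{α/2} + z_β)² · (σ₁² + σ₂²) / δ²
  = (1.645 + 0.842)² · (14² + 13² = 365) / 3.4²
  = 6.1852 · 365 / 11.56
  = 195.29
Design effect: 2.45 × 195.29 = 478.47.
Adjust for 63% response: 478.47 / 0.63 = 759.47.
Round up → n = 760 per group.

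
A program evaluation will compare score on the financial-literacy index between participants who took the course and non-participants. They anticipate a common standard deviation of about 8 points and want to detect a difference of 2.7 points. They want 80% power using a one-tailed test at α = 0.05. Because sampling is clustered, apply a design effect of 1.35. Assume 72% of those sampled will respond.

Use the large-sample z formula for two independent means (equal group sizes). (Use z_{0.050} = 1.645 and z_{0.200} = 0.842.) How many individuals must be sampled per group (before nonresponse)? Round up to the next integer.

n = 204 per group

n = (z_α + z_β)² · (σ₁² + σ₂²) / δ²
  = (1.645 + 0.842)² · (2·8² = 128) / 2.7²
  = 6.1852 · 128 / 7.29
  = 108.60
Design effect: 1.35 × 108.60 = 146.61.
Adjust for 72% response: 146.61 / 0.72 = 203.63.
Round up → n = 204 per group.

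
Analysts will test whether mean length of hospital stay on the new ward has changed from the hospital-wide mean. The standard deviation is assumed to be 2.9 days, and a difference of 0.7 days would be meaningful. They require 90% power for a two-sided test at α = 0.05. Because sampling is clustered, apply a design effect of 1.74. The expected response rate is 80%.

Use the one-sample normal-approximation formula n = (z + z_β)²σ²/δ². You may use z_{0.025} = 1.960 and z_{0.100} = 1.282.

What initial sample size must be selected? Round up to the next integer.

n = 393

n = (z_{α/2} + z_β)² · σ² / δ²
  = (1.960 + 1.282)² · 2.9² / 0.7²
  = 10.5106 · 8.41 / 0.49
  = 180.40
Design effect: 1.74 × 180.40 = 313.89.
Adjust for 80% response: 313.89 / 0.80 = 392.36.
Round up → n = 393.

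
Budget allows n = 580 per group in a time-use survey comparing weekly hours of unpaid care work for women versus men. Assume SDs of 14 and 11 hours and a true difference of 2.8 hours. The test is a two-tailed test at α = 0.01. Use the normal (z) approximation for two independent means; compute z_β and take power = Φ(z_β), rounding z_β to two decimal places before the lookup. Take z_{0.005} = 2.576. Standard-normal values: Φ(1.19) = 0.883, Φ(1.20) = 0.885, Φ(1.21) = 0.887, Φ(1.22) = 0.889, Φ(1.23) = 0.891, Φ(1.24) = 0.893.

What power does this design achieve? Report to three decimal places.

Power ≈ 0.887

z_β = δ·√(n/(σ₁²+σ₂²)) − z_{α/2}
    = 2.8 · √(580/317) − 2.576
    = 2.8 · 1.35265 − 2.576
    = 3.7874 − 2.576 = 1.2114 → 1.21
Power = Φ(1.21) = 0.887.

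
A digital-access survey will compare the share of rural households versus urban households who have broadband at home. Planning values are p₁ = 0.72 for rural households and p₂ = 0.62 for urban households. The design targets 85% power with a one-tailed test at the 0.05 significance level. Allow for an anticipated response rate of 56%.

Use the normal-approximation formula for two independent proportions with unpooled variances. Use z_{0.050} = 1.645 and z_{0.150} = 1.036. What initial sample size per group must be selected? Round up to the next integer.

n = (z_α + z_β)² · [p₁(1−p₁) + p₂(1−p₂)] / (p₁ − p₂)²
  = (1.645 + 1.036)² · (0.72·0.28 + 0.62·0.38) / (0.10)²
  = (2.681)² · (0.2016 + 0.2356) / 0.0100
  = 7.1878 · 0.4372 / 0.0100
  = 314.25
Adjust for 56% response: 314.25 / 0.56 = 561.16.
Round up → n = 562 per group.

n = 562 per group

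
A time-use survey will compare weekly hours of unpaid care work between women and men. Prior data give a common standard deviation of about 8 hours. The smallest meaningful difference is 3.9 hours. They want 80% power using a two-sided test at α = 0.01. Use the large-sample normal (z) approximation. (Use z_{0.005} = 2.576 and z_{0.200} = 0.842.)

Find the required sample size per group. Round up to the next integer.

n = (z_{α/2} + z_β)² · (σ₁² + σ₂²) / δ²
  = (2.576 + 0.842)² · (2·8² = 128) / 3.9²
  = 11.6827 · 128 / 15.21
  = 98.32
Round up → n = 99 per group.

n = 99 per group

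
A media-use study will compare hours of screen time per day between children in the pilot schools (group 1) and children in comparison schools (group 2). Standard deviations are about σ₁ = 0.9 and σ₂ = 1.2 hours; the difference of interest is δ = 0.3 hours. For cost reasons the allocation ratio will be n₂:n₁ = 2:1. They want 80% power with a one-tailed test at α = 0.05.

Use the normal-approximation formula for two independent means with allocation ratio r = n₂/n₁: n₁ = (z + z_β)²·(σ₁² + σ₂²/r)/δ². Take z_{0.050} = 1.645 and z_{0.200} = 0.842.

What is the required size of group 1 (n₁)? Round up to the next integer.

n₁ = 106

n₁ = (z_α + z_β)² · (σ₁² + σ₂²/r) / δ²
   = (1.645 + 0.842)² · (0.9² + 1.2²/2) / 0.3²
   = 6.1852 · (0.81 + 0.72) / 0.09
   = 6.1852 · 1.53 / 0.09
   = 105.15
Round up → n₁ = 106; n₂ = r·n₁ = 2 × 106 = 212.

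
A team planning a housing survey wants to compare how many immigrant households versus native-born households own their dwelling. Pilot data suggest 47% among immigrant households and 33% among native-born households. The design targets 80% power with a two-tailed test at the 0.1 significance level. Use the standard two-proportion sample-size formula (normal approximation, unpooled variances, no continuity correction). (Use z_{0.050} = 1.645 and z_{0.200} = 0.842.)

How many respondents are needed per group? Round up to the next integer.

n = 149 per group

n = (z_{α/2} + z_β)² · [p₁(1−p₁) + p₂(1−p₂)] / (p₁ − p₂)²
  = (1.645 + 0.842)² · (0.47·0.53 + 0.33·0.67) / (0.14)²
  = (2.487)² · (0.2491 + 0.2211) / 0.0196
  = 6.1852 · 0.4702 / 0.0196
  = 148.38
Round up → n = 149 per group.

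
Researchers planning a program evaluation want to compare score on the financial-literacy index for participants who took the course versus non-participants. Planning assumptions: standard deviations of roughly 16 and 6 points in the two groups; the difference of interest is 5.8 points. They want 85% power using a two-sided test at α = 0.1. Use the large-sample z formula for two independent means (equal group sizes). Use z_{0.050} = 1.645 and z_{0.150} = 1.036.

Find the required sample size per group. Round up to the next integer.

n = (z_{α/2} + z_β)² · (σ₁² + σ₂²) / δ²
  = (1.645 + 1.036)² · (16² + 6² = 292) / 5.8²
  = 7.1878 · 292 / 33.64
  = 62.39
Round up → n = 63 per group.

n = 63 per group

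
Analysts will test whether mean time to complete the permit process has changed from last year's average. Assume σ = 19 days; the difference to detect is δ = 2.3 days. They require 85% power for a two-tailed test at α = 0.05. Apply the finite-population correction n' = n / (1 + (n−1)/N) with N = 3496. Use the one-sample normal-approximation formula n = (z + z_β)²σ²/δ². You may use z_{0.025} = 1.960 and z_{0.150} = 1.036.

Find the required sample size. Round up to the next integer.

n = 522

n = (z_{α/2} + z_β)² · σ² / δ²
  = (1.960 + 1.036)² · 19² / 2.3²
  = 8.9760 · 361 / 5.29
  = 612.54
Finite-population correction (N = 3496): 612.54 / (1 + (612.54 − 1)/3496) = 521.34.
Round up → n = 522.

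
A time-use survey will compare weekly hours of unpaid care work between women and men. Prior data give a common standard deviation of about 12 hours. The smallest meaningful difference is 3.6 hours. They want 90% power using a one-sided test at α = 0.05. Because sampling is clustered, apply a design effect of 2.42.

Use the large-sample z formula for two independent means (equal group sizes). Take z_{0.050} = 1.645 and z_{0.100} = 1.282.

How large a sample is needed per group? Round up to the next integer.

n = (z_α + z_β)² · (σ₁² + σ₂²) / δ²
  = (1.645 + 1.282)² · (2·12² = 288) / 3.6²
  = 8.5673 · 288 / 12.96
  = 190.39
Design effect: 2.42 × 190.39 = 460.73.
Round up → n = 461 per group.

n = 461 per group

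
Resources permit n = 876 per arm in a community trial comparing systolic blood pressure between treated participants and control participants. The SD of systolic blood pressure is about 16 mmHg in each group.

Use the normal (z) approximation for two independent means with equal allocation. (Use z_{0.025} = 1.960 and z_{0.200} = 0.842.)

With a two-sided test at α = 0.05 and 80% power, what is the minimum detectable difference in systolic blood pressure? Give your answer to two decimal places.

Minimum detectable difference ≈ 2.14 mmHg

δ = (z_{α/2} + z_β) · √((σ₁²+σ₂²)/n)
  = (1.960 + 0.842) · √(512/876)
  = 2.802 · √0.58447
  = 2.802 · 0.7645
  = 2.1422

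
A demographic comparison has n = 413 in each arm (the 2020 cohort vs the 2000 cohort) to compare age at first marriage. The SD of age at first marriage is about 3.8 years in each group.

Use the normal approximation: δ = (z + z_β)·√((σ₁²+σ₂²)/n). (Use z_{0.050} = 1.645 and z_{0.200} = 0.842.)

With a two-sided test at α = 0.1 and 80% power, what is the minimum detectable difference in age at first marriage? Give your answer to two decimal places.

δ = (z_{α/2} + z_β) · √((σ₁²+σ₂²)/n)
  = (1.645 + 0.842) · √(28.88/413)
  = 2.487 · √0.06993
  = 2.487 · 0.2644
  = 0.6577

Minimum detectable difference ≈ 0.66 years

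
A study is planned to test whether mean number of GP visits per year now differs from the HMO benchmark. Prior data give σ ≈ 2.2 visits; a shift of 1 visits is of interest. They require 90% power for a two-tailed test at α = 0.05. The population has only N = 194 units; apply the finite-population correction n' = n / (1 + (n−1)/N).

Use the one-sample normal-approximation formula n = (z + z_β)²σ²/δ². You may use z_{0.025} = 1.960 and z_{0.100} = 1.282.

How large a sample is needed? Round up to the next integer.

n = 41

n = (z_{α/2} + z_β)² · σ² / δ²
  = (1.960 + 1.282)² · 2.2² / 1²
  = 10.5106 · 4.84 / 1
  = 50.87
Finite-population correction (N = 194): 50.87 / (1 + (50.87 − 1)/194) = 40.47.
Round up → n = 41.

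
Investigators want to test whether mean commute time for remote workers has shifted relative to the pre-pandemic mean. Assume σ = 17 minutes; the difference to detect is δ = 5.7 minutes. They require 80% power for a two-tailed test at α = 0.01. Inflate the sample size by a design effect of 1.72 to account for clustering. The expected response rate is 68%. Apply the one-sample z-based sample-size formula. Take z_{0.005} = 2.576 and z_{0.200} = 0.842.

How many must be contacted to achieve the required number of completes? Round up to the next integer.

n = (z_{α/2} + z_β)² · σ² / δ²
  = (2.576 + 0.842)² · 17² / 5.7²
  = 11.6827 · 289 / 32.49
  = 103.92
Design effect: 1.72 × 103.92 = 178.74.
Adjust for 68% response: 178.74 / 0.68 = 262.85.
Round up → n = 263.

n = 263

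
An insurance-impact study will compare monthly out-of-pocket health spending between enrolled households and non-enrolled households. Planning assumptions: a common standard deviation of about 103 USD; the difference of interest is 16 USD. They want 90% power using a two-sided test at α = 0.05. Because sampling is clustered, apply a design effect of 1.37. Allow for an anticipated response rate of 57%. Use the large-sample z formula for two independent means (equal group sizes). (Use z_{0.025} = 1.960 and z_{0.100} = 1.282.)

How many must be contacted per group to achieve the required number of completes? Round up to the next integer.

n = 2094 per group

n = (z_{α/2} + z_β)² · (σ₁² + σ₂²) / δ²
  = (1.960 + 1.282)² · (2·103² = 21218) / 16²
  = 10.5106 · 21218 / 256
  = 871.15
Design effect: 1.37 × 871.15 = 1193.47.
Adjust for 57% response: 1193.47 / 0.57 = 2093.80.
Round up → n = 2094 per group.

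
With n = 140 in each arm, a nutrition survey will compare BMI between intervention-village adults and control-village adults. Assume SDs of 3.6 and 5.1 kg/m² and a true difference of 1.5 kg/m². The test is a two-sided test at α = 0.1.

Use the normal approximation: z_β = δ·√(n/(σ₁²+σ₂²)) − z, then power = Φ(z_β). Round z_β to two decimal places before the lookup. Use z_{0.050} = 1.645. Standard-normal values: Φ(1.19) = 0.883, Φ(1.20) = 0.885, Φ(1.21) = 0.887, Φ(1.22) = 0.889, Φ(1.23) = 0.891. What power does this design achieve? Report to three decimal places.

z_β = δ·√(n/(σ₁²+σ₂²)) − z_{α/2}
    = 1.5 · √(140/38.97) − 1.645
    = 1.5 · 1.89539 − 1.645
    = 2.8431 − 1.645 = 1.1981 → 1.20
Power = Φ(1.20) = 0.885.

Power ≈ 0.885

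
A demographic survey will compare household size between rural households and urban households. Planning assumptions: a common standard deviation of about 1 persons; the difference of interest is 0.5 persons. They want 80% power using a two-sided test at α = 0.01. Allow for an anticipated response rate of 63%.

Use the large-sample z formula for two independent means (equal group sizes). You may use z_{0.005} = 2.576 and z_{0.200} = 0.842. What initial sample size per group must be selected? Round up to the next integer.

n = 149 per group

n = (z_{α/2} + z_β)² · (σ₁² + σ₂²) / δ²
  = (2.576 + 0.842)² · (2·1² = 2) / 0.5²
  = 11.6827 · 2 / 0.25
  = 93.46
Adjust for 63% response: 93.46 / 0.63 = 148.35.
Round up → n = 149 per group.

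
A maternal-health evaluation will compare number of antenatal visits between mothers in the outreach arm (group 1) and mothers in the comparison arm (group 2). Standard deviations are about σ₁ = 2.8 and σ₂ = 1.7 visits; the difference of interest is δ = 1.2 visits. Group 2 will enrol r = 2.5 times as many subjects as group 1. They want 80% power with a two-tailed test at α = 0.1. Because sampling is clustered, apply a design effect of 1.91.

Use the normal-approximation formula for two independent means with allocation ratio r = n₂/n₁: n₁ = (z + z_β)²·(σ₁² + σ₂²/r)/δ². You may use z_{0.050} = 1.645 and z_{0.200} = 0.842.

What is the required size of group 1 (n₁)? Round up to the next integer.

n₁ = (z_{α/2} + z_β)² · (σ₁² + σ₂²/r) / δ²
   = (1.645 + 0.842)² · (2.8² + 1.7²/2.5) / 1.2²
   = 6.1852 · (7.84 + 1.156) / 1.44
   = 6.1852 · 8.996 / 1.44
   = 38.64
Design effect: 1.91 × 38.64 = 73.80.
Round up → n₁ = 74; n₂ = r·n₁ = 2.5 × 74 = 185.

n₁ = 74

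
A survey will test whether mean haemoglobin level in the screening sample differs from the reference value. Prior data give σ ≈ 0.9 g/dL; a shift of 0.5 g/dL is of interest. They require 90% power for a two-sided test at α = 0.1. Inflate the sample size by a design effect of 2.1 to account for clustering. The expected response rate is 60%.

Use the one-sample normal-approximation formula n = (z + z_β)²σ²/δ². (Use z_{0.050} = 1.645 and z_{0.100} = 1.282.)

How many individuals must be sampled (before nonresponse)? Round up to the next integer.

n = 98

n = (z_{α/2} + z_β)² · σ² / δ²
  = (1.645 + 1.282)² · 0.9² / 0.5²
  = 8.5673 · 0.81 / 0.25
  = 27.76
Design effect: 2.1 × 27.76 = 58.29.
Adjust for 60% response: 58.29 / 0.60 = 97.15.
Round up → n = 98.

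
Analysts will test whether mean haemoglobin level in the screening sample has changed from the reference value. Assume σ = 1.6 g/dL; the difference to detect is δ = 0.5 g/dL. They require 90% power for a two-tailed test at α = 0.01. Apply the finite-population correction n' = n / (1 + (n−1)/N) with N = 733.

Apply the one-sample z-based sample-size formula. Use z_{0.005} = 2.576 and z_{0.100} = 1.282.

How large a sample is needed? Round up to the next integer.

n = 127

n = (z_{α/2} + z_β)² · σ² / δ²
  = (2.576 + 1.282)² · 1.6² / 0.5²
  = 14.8842 · 2.56 / 0.25
  = 152.41
Finite-population correction (N = 733): 152.41 / (1 + (152.41 − 1)/733) = 126.32.
Round up → n = 127.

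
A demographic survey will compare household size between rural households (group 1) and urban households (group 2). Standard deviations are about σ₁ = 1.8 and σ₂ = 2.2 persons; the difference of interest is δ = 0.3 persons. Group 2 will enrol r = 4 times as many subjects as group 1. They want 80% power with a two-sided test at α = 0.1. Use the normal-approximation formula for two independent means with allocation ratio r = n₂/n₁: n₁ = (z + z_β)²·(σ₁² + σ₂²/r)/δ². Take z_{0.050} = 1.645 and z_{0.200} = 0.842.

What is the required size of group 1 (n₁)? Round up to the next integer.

n₁ = (z_{α/2} + z_β)² · (σ₁² + σ₂²/r) / δ²
   = (1.645 + 0.842)² · (1.8² + 2.2²/4) / 0.3²
   = 6.1852 · (3.24 + 1.21) / 0.09
   = 6.1852 · 4.45 / 0.09
   = 305.82
Round up → n₁ = 306; n₂ = r·n₁ = 4 × 306 = 1224.

n₁ = 306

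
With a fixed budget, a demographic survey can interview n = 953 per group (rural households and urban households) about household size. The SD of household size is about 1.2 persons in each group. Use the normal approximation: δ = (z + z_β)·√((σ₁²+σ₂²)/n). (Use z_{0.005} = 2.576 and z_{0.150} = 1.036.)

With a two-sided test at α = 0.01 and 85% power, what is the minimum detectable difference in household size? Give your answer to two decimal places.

δ = (z_{α/2} + z_β) · √((σ₁²+σ₂²)/n)
  = (2.576 + 1.036) · √(2.88/953)
  = 3.612 · √0.00302
  = 3.612 · 0.0550
  = 0.1986

Minimum detectable difference ≈ 0.20 persons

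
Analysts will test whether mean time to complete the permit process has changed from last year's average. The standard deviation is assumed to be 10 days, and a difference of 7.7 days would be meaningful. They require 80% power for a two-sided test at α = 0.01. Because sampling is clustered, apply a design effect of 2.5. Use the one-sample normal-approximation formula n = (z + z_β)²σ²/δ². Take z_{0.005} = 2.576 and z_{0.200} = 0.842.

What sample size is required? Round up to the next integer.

n = 50

n = (z_{α/2} + z_β)² · σ² / δ²
  = (2.576 + 0.842)² · 10² / 7.7²
  = 11.6827 · 100 / 59.29
  = 19.70
Design effect: 2.5 × 19.70 = 49.26.
Round up → n = 50.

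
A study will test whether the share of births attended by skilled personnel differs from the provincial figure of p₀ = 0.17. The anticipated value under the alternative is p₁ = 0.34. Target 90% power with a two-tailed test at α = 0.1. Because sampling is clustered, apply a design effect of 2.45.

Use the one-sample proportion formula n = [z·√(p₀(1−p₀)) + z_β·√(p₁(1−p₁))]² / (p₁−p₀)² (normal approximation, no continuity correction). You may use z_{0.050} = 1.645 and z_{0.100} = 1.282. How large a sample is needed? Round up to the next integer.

n = 128

n = [z_{α/2}·√(p₀q₀) + z_β·√(p₁q₁)]² / (p₁ − p₀)²
  = [1.645·√(0.17·0.83) + 1.282·√(0.34·0.66)]² / (0.17)²
  = [1.645·0.3756 + 1.282·0.4737]² / 0.0289
  = [1.2252]² / 0.0289
  = 51.94
Design effect: 2.45 × 51.94 = 127.26.
Round up → n = 128.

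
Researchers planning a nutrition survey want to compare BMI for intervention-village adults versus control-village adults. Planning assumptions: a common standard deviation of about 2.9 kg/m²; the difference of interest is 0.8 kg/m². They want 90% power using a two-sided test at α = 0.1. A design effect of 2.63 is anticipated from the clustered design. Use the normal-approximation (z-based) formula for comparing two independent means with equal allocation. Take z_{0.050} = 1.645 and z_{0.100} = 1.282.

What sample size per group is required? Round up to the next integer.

n = 593 per group

n = (z_{α/2} + z_β)² · (σ₁² + σ₂²) / δ²
  = (1.645 + 1.282)² · (2·2.9² = 16.82) / 0.8²
  = 8.5673 · 16.82 / 0.64
  = 225.16
Design effect: 2.63 × 225.16 = 592.17.
Round up → n = 593 per group.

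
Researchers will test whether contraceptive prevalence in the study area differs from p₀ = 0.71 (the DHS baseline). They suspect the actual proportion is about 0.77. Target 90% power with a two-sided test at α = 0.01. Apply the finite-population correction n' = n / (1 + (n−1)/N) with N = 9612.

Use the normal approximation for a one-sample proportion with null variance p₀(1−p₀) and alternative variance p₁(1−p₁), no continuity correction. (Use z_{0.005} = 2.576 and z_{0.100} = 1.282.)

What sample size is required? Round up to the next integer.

n = 748

n = [z_{α/2}·√(p₀q₀) + z_β·√(p₁q₁)]² / (p₁ − p₀)²
  = [2.576·√(0.71·0.29) + 1.282·√(0.77·0.23)]² / (0.06)²
  = [2.576·0.4538 + 1.282·0.4208]² / 0.0036
  = [1.7084]² / 0.0036
  = 810.73
Finite-population correction (N = 9612): 810.73 / (1 + (810.73 − 1)/9612) = 747.74.
Round up → n = 748.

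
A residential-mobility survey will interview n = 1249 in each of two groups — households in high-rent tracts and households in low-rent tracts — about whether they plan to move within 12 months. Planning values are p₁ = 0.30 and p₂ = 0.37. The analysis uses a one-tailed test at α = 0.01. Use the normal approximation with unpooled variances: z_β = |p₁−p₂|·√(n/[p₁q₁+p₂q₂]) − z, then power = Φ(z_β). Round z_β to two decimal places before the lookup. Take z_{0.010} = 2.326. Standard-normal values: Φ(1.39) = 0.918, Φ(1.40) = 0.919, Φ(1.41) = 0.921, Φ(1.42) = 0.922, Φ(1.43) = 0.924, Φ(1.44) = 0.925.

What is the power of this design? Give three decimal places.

z_β = |p₁−p₂|·√(n/[p₁q₁+p₂q₂]) − z_α
    = 0.07 · √(1249/0.4431) − 2.326
    = 0.07 · 53.0922 − 2.326
    = 3.7165 − 2.326 = 1.3905 → 1.39
Power = Φ(1.39) = 0.918.

Power ≈ 0.918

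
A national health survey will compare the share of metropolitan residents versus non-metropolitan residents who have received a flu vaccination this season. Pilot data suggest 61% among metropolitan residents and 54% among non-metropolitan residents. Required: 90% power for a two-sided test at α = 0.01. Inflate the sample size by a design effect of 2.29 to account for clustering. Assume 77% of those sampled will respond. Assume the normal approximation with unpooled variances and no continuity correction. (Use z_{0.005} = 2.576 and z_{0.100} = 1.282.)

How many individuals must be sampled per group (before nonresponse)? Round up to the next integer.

n = 4394 per group

n = (z_{α/2} + z_β)² · [p₁(1−p₁) + p₂(1−p₂)] / (p₁ − p₂)²
  = (2.576 + 1.282)² · (0.61·0.39 + 0.54·0.46) / (0.07)²
  = (3.858)² · (0.2379 + 0.2484) / 0.0049
  = 14.8842 · 0.4863 / 0.0049
  = 1477.18
Design effect: 2.29 × 1477.18 = 3382.74.
Adjust for 77% response: 3382.74 / 0.77 = 4393.16.
Round up → n = 4394 per group.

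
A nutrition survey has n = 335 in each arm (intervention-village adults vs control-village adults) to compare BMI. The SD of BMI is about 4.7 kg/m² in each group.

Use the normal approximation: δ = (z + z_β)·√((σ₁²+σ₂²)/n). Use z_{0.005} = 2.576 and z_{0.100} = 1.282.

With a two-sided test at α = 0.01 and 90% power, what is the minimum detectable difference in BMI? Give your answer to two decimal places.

δ = (z_{α/2} + z_β) · √((σ₁²+σ₂²)/n)
  = (2.576 + 1.282) · √(44.18/335)
  = 3.858 · √0.13188
  = 3.858 · 0.3632
  = 1.4010

Minimum detectable difference ≈ 1.40 kg/m²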